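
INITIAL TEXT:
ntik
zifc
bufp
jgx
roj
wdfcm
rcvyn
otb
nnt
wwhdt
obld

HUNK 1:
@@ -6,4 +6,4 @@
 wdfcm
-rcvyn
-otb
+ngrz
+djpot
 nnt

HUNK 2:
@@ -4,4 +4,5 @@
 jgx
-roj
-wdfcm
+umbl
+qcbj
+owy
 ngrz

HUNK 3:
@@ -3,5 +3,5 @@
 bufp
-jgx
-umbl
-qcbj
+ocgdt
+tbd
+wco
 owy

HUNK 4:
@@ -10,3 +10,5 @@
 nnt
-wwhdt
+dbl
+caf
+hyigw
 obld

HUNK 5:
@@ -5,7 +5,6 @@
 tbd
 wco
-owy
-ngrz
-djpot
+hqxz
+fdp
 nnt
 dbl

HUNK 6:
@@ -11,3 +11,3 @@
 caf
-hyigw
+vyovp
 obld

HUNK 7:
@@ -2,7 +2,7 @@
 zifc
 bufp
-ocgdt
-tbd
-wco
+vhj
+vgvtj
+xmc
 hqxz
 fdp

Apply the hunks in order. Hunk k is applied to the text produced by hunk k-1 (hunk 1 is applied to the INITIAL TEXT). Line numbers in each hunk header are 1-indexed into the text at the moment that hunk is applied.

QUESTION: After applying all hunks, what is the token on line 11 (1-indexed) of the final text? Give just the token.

Answer: caf

Derivation:
Hunk 1: at line 6 remove [rcvyn,otb] add [ngrz,djpot] -> 11 lines: ntik zifc bufp jgx roj wdfcm ngrz djpot nnt wwhdt obld
Hunk 2: at line 4 remove [roj,wdfcm] add [umbl,qcbj,owy] -> 12 lines: ntik zifc bufp jgx umbl qcbj owy ngrz djpot nnt wwhdt obld
Hunk 3: at line 3 remove [jgx,umbl,qcbj] add [ocgdt,tbd,wco] -> 12 lines: ntik zifc bufp ocgdt tbd wco owy ngrz djpot nnt wwhdt obld
Hunk 4: at line 10 remove [wwhdt] add [dbl,caf,hyigw] -> 14 lines: ntik zifc bufp ocgdt tbd wco owy ngrz djpot nnt dbl caf hyigw obld
Hunk 5: at line 5 remove [owy,ngrz,djpot] add [hqxz,fdp] -> 13 lines: ntik zifc bufp ocgdt tbd wco hqxz fdp nnt dbl caf hyigw obld
Hunk 6: at line 11 remove [hyigw] add [vyovp] -> 13 lines: ntik zifc bufp ocgdt tbd wco hqxz fdp nnt dbl caf vyovp obld
Hunk 7: at line 2 remove [ocgdt,tbd,wco] add [vhj,vgvtj,xmc] -> 13 lines: ntik zifc bufp vhj vgvtj xmc hqxz fdp nnt dbl caf vyovp obld
Final line 11: caf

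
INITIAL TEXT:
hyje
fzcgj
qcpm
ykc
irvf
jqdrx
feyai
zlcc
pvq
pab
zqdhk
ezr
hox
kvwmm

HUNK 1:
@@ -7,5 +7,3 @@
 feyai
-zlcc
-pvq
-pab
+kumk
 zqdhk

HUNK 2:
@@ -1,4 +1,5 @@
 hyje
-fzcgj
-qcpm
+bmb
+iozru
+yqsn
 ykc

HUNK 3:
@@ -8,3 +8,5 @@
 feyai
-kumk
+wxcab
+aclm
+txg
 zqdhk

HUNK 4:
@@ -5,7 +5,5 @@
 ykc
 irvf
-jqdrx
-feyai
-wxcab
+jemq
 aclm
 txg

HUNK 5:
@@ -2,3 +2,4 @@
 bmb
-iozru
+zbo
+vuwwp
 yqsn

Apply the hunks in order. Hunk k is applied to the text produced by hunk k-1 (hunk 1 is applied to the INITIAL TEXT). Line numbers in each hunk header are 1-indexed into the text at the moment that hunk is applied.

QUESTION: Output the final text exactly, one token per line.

Hunk 1: at line 7 remove [zlcc,pvq,pab] add [kumk] -> 12 lines: hyje fzcgj qcpm ykc irvf jqdrx feyai kumk zqdhk ezr hox kvwmm
Hunk 2: at line 1 remove [fzcgj,qcpm] add [bmb,iozru,yqsn] -> 13 lines: hyje bmb iozru yqsn ykc irvf jqdrx feyai kumk zqdhk ezr hox kvwmm
Hunk 3: at line 8 remove [kumk] add [wxcab,aclm,txg] -> 15 lines: hyje bmb iozru yqsn ykc irvf jqdrx feyai wxcab aclm txg zqdhk ezr hox kvwmm
Hunk 4: at line 5 remove [jqdrx,feyai,wxcab] add [jemq] -> 13 lines: hyje bmb iozru yqsn ykc irvf jemq aclm txg zqdhk ezr hox kvwmm
Hunk 5: at line 2 remove [iozru] add [zbo,vuwwp] -> 14 lines: hyje bmb zbo vuwwp yqsn ykc irvf jemq aclm txg zqdhk ezr hox kvwmm

Answer: hyje
bmb
zbo
vuwwp
yqsn
ykc
irvf
jemq
aclm
txg
zqdhk
ezr
hox
kvwmm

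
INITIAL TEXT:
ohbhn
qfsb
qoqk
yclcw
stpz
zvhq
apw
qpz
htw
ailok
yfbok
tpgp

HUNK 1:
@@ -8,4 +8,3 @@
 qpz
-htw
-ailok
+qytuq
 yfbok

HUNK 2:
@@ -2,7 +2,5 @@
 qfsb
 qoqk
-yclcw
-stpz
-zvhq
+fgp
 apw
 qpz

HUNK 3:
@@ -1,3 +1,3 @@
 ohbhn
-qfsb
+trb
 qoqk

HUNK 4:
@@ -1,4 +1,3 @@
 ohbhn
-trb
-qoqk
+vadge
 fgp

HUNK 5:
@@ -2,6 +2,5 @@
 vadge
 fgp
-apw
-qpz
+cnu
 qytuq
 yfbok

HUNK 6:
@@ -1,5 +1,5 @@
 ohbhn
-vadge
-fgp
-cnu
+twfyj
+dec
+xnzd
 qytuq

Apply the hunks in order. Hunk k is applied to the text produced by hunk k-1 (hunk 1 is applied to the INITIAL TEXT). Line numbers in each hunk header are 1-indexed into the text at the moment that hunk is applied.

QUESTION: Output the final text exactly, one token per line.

Hunk 1: at line 8 remove [htw,ailok] add [qytuq] -> 11 lines: ohbhn qfsb qoqk yclcw stpz zvhq apw qpz qytuq yfbok tpgp
Hunk 2: at line 2 remove [yclcw,stpz,zvhq] add [fgp] -> 9 lines: ohbhn qfsb qoqk fgp apw qpz qytuq yfbok tpgp
Hunk 3: at line 1 remove [qfsb] add [trb] -> 9 lines: ohbhn trb qoqk fgp apw qpz qytuq yfbok tpgp
Hunk 4: at line 1 remove [trb,qoqk] add [vadge] -> 8 lines: ohbhn vadge fgp apw qpz qytuq yfbok tpgp
Hunk 5: at line 2 remove [apw,qpz] add [cnu] -> 7 lines: ohbhn vadge fgp cnu qytuq yfbok tpgp
Hunk 6: at line 1 remove [vadge,fgp,cnu] add [twfyj,dec,xnzd] -> 7 lines: ohbhn twfyj dec xnzd qytuq yfbok tpgp

Answer: ohbhn
twfyj
dec
xnzd
qytuq
yfbok
tpgp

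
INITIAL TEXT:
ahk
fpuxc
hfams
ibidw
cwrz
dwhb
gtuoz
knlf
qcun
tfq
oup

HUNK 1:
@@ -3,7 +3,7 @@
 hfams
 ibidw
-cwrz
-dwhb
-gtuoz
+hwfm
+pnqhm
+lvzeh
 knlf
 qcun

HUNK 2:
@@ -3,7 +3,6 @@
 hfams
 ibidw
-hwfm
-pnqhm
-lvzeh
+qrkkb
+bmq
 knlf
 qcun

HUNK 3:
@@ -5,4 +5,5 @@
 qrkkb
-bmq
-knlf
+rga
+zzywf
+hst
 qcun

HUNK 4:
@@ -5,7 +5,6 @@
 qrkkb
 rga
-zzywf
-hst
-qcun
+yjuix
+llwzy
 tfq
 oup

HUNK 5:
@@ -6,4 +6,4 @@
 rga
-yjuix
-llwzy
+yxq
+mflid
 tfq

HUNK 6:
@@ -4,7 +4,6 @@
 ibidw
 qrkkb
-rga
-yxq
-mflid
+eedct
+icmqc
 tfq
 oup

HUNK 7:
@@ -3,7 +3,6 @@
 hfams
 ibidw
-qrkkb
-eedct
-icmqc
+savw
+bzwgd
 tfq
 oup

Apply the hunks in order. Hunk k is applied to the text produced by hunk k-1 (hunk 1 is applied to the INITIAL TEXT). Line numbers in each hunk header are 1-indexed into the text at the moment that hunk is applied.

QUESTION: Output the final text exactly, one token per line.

Hunk 1: at line 3 remove [cwrz,dwhb,gtuoz] add [hwfm,pnqhm,lvzeh] -> 11 lines: ahk fpuxc hfams ibidw hwfm pnqhm lvzeh knlf qcun tfq oup
Hunk 2: at line 3 remove [hwfm,pnqhm,lvzeh] add [qrkkb,bmq] -> 10 lines: ahk fpuxc hfams ibidw qrkkb bmq knlf qcun tfq oup
Hunk 3: at line 5 remove [bmq,knlf] add [rga,zzywf,hst] -> 11 lines: ahk fpuxc hfams ibidw qrkkb rga zzywf hst qcun tfq oup
Hunk 4: at line 5 remove [zzywf,hst,qcun] add [yjuix,llwzy] -> 10 lines: ahk fpuxc hfams ibidw qrkkb rga yjuix llwzy tfq oup
Hunk 5: at line 6 remove [yjuix,llwzy] add [yxq,mflid] -> 10 lines: ahk fpuxc hfams ibidw qrkkb rga yxq mflid tfq oup
Hunk 6: at line 4 remove [rga,yxq,mflid] add [eedct,icmqc] -> 9 lines: ahk fpuxc hfams ibidw qrkkb eedct icmqc tfq oup
Hunk 7: at line 3 remove [qrkkb,eedct,icmqc] add [savw,bzwgd] -> 8 lines: ahk fpuxc hfams ibidw savw bzwgd tfq oup

Answer: ahk
fpuxc
hfams
ibidw
savw
bzwgd
tfq
oup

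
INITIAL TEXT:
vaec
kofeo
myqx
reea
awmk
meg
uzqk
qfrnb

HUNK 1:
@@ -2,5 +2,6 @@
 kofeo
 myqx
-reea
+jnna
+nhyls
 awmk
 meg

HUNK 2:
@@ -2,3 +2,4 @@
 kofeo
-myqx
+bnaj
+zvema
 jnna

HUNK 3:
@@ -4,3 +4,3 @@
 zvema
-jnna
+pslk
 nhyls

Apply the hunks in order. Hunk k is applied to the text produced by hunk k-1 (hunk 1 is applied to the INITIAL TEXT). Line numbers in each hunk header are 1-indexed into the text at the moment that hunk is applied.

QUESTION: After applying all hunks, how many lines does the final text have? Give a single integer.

Hunk 1: at line 2 remove [reea] add [jnna,nhyls] -> 9 lines: vaec kofeo myqx jnna nhyls awmk meg uzqk qfrnb
Hunk 2: at line 2 remove [myqx] add [bnaj,zvema] -> 10 lines: vaec kofeo bnaj zvema jnna nhyls awmk meg uzqk qfrnb
Hunk 3: at line 4 remove [jnna] add [pslk] -> 10 lines: vaec kofeo bnaj zvema pslk nhyls awmk meg uzqk qfrnb
Final line count: 10

Answer: 10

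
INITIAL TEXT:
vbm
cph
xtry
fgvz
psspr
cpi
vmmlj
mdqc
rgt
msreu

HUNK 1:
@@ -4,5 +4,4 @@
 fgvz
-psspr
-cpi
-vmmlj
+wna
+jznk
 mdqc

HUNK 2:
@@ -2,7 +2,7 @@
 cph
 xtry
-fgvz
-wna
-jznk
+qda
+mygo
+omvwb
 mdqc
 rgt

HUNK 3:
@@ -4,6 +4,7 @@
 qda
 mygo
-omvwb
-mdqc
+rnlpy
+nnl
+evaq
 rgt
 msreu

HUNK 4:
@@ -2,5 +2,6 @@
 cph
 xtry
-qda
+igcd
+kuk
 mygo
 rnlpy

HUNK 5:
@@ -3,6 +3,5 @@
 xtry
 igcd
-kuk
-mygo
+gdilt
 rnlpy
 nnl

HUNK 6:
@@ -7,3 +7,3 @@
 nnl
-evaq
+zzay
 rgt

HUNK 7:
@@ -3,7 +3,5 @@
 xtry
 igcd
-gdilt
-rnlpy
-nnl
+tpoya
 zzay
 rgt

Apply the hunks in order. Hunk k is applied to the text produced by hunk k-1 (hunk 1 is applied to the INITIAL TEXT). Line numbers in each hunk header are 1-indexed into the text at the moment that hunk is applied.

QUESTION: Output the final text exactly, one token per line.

Answer: vbm
cph
xtry
igcd
tpoya
zzay
rgt
msreu

Derivation:
Hunk 1: at line 4 remove [psspr,cpi,vmmlj] add [wna,jznk] -> 9 lines: vbm cph xtry fgvz wna jznk mdqc rgt msreu
Hunk 2: at line 2 remove [fgvz,wna,jznk] add [qda,mygo,omvwb] -> 9 lines: vbm cph xtry qda mygo omvwb mdqc rgt msreu
Hunk 3: at line 4 remove [omvwb,mdqc] add [rnlpy,nnl,evaq] -> 10 lines: vbm cph xtry qda mygo rnlpy nnl evaq rgt msreu
Hunk 4: at line 2 remove [qda] add [igcd,kuk] -> 11 lines: vbm cph xtry igcd kuk mygo rnlpy nnl evaq rgt msreu
Hunk 5: at line 3 remove [kuk,mygo] add [gdilt] -> 10 lines: vbm cph xtry igcd gdilt rnlpy nnl evaq rgt msreu
Hunk 6: at line 7 remove [evaq] add [zzay] -> 10 lines: vbm cph xtry igcd gdilt rnlpy nnl zzay rgt msreu
Hunk 7: at line 3 remove [gdilt,rnlpy,nnl] add [tpoya] -> 8 lines: vbm cph xtry igcd tpoya zzay rgt msreu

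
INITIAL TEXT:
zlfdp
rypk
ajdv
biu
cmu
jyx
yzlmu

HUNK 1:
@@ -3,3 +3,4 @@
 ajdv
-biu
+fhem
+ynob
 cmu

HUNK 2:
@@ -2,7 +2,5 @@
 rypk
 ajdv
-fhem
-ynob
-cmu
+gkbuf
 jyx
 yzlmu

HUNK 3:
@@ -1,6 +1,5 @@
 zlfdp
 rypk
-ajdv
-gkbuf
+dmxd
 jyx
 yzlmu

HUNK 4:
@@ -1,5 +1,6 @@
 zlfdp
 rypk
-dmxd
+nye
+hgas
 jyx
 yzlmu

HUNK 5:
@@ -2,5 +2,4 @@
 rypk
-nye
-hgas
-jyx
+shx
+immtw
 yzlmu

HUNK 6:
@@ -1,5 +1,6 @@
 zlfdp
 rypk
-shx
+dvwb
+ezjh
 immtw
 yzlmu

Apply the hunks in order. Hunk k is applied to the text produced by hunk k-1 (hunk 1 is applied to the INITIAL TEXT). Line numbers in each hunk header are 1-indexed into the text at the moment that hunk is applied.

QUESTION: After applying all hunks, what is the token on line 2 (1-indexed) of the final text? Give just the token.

Hunk 1: at line 3 remove [biu] add [fhem,ynob] -> 8 lines: zlfdp rypk ajdv fhem ynob cmu jyx yzlmu
Hunk 2: at line 2 remove [fhem,ynob,cmu] add [gkbuf] -> 6 lines: zlfdp rypk ajdv gkbuf jyx yzlmu
Hunk 3: at line 1 remove [ajdv,gkbuf] add [dmxd] -> 5 lines: zlfdp rypk dmxd jyx yzlmu
Hunk 4: at line 1 remove [dmxd] add [nye,hgas] -> 6 lines: zlfdp rypk nye hgas jyx yzlmu
Hunk 5: at line 2 remove [nye,hgas,jyx] add [shx,immtw] -> 5 lines: zlfdp rypk shx immtw yzlmu
Hunk 6: at line 1 remove [shx] add [dvwb,ezjh] -> 6 lines: zlfdp rypk dvwb ezjh immtw yzlmu
Final line 2: rypk

Answer: rypk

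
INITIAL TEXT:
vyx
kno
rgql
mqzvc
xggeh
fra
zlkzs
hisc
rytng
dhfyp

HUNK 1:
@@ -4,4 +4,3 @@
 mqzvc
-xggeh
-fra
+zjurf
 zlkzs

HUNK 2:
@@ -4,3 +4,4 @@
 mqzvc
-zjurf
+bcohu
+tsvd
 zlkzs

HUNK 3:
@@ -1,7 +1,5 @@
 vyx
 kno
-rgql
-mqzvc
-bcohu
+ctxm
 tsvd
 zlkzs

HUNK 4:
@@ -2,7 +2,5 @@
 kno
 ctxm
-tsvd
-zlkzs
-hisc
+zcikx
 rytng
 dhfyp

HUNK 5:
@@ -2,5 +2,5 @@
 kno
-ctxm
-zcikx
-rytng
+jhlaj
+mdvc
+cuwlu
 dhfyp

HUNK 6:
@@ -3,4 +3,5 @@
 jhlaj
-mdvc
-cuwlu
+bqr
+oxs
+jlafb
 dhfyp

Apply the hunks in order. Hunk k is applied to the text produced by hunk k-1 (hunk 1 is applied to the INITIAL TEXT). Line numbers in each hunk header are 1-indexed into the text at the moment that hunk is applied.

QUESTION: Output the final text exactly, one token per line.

Hunk 1: at line 4 remove [xggeh,fra] add [zjurf] -> 9 lines: vyx kno rgql mqzvc zjurf zlkzs hisc rytng dhfyp
Hunk 2: at line 4 remove [zjurf] add [bcohu,tsvd] -> 10 lines: vyx kno rgql mqzvc bcohu tsvd zlkzs hisc rytng dhfyp
Hunk 3: at line 1 remove [rgql,mqzvc,bcohu] add [ctxm] -> 8 lines: vyx kno ctxm tsvd zlkzs hisc rytng dhfyp
Hunk 4: at line 2 remove [tsvd,zlkzs,hisc] add [zcikx] -> 6 lines: vyx kno ctxm zcikx rytng dhfyp
Hunk 5: at line 2 remove [ctxm,zcikx,rytng] add [jhlaj,mdvc,cuwlu] -> 6 lines: vyx kno jhlaj mdvc cuwlu dhfyp
Hunk 6: at line 3 remove [mdvc,cuwlu] add [bqr,oxs,jlafb] -> 7 lines: vyx kno jhlaj bqr oxs jlafb dhfyp

Answer: vyx
kno
jhlaj
bqr
oxs
jlafb
dhfyp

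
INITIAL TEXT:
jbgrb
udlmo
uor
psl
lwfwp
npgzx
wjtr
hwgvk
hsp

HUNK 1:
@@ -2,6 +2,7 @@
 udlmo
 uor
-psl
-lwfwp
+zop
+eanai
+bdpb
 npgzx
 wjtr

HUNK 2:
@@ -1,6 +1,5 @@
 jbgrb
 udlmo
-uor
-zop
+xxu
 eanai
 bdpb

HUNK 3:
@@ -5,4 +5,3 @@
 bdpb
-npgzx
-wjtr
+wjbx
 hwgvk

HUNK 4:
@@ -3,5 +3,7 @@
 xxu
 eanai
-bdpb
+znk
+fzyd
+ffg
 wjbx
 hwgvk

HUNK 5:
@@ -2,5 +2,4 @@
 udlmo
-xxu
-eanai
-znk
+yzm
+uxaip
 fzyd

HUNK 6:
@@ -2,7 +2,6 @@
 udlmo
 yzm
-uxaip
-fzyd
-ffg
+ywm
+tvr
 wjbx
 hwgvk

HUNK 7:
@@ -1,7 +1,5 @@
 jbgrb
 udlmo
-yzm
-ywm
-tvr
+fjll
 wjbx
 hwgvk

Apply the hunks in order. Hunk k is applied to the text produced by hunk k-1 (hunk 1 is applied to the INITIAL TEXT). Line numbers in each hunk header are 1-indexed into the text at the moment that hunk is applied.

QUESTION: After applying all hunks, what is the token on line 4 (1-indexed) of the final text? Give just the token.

Hunk 1: at line 2 remove [psl,lwfwp] add [zop,eanai,bdpb] -> 10 lines: jbgrb udlmo uor zop eanai bdpb npgzx wjtr hwgvk hsp
Hunk 2: at line 1 remove [uor,zop] add [xxu] -> 9 lines: jbgrb udlmo xxu eanai bdpb npgzx wjtr hwgvk hsp
Hunk 3: at line 5 remove [npgzx,wjtr] add [wjbx] -> 8 lines: jbgrb udlmo xxu eanai bdpb wjbx hwgvk hsp
Hunk 4: at line 3 remove [bdpb] add [znk,fzyd,ffg] -> 10 lines: jbgrb udlmo xxu eanai znk fzyd ffg wjbx hwgvk hsp
Hunk 5: at line 2 remove [xxu,eanai,znk] add [yzm,uxaip] -> 9 lines: jbgrb udlmo yzm uxaip fzyd ffg wjbx hwgvk hsp
Hunk 6: at line 2 remove [uxaip,fzyd,ffg] add [ywm,tvr] -> 8 lines: jbgrb udlmo yzm ywm tvr wjbx hwgvk hsp
Hunk 7: at line 1 remove [yzm,ywm,tvr] add [fjll] -> 6 lines: jbgrb udlmo fjll wjbx hwgvk hsp
Final line 4: wjbx

Answer: wjbx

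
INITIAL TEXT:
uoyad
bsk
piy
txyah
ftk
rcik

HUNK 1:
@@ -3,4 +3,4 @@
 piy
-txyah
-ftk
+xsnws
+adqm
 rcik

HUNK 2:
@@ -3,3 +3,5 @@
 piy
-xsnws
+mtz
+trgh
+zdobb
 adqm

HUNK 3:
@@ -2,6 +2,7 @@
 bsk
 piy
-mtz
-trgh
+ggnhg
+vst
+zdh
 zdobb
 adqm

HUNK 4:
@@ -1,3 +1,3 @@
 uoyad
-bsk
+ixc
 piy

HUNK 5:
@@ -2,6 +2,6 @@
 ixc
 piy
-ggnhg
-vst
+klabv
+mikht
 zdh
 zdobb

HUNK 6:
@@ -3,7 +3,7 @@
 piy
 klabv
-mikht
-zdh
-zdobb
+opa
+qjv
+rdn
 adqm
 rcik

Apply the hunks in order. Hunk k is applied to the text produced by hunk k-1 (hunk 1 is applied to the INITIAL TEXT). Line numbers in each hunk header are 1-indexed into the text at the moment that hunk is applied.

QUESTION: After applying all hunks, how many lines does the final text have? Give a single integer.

Hunk 1: at line 3 remove [txyah,ftk] add [xsnws,adqm] -> 6 lines: uoyad bsk piy xsnws adqm rcik
Hunk 2: at line 3 remove [xsnws] add [mtz,trgh,zdobb] -> 8 lines: uoyad bsk piy mtz trgh zdobb adqm rcik
Hunk 3: at line 2 remove [mtz,trgh] add [ggnhg,vst,zdh] -> 9 lines: uoyad bsk piy ggnhg vst zdh zdobb adqm rcik
Hunk 4: at line 1 remove [bsk] add [ixc] -> 9 lines: uoyad ixc piy ggnhg vst zdh zdobb adqm rcik
Hunk 5: at line 2 remove [ggnhg,vst] add [klabv,mikht] -> 9 lines: uoyad ixc piy klabv mikht zdh zdobb adqm rcik
Hunk 6: at line 3 remove [mikht,zdh,zdobb] add [opa,qjv,rdn] -> 9 lines: uoyad ixc piy klabv opa qjv rdn adqm rcik
Final line count: 9

Answer: 9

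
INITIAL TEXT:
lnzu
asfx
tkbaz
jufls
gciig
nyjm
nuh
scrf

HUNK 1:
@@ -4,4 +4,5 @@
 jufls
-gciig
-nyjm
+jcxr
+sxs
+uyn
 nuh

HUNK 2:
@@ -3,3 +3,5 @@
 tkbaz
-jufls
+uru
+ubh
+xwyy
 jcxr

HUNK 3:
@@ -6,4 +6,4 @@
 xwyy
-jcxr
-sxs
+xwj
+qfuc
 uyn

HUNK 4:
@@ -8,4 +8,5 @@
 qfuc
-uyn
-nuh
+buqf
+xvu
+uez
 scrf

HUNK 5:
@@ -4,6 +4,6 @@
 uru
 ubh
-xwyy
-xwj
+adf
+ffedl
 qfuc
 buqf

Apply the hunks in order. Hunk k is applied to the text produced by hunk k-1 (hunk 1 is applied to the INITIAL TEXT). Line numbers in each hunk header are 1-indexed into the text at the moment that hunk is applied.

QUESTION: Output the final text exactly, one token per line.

Answer: lnzu
asfx
tkbaz
uru
ubh
adf
ffedl
qfuc
buqf
xvu
uez
scrf

Derivation:
Hunk 1: at line 4 remove [gciig,nyjm] add [jcxr,sxs,uyn] -> 9 lines: lnzu asfx tkbaz jufls jcxr sxs uyn nuh scrf
Hunk 2: at line 3 remove [jufls] add [uru,ubh,xwyy] -> 11 lines: lnzu asfx tkbaz uru ubh xwyy jcxr sxs uyn nuh scrf
Hunk 3: at line 6 remove [jcxr,sxs] add [xwj,qfuc] -> 11 lines: lnzu asfx tkbaz uru ubh xwyy xwj qfuc uyn nuh scrf
Hunk 4: at line 8 remove [uyn,nuh] add [buqf,xvu,uez] -> 12 lines: lnzu asfx tkbaz uru ubh xwyy xwj qfuc buqf xvu uez scrf
Hunk 5: at line 4 remove [xwyy,xwj] add [adf,ffedl] -> 12 lines: lnzu asfx tkbaz uru ubh adf ffedl qfuc buqf xvu uez scrf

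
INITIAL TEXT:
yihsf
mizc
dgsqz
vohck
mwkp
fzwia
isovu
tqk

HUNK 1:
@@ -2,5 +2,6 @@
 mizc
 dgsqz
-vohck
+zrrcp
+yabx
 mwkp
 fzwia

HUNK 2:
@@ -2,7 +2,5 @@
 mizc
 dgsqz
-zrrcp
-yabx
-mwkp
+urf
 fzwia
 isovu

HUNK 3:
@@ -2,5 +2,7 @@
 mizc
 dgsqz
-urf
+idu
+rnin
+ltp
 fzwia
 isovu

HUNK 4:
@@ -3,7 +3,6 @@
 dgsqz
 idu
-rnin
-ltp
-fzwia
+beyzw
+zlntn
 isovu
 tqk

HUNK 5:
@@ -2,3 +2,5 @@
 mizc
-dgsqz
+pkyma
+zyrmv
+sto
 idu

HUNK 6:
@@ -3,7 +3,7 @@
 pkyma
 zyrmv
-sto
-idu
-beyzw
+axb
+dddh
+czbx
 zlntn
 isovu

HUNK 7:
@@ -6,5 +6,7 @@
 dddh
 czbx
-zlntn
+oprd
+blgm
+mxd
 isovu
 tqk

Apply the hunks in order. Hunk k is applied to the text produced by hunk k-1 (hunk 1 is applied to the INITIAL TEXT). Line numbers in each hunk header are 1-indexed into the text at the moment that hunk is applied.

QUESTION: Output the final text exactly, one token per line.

Hunk 1: at line 2 remove [vohck] add [zrrcp,yabx] -> 9 lines: yihsf mizc dgsqz zrrcp yabx mwkp fzwia isovu tqk
Hunk 2: at line 2 remove [zrrcp,yabx,mwkp] add [urf] -> 7 lines: yihsf mizc dgsqz urf fzwia isovu tqk
Hunk 3: at line 2 remove [urf] add [idu,rnin,ltp] -> 9 lines: yihsf mizc dgsqz idu rnin ltp fzwia isovu tqk
Hunk 4: at line 3 remove [rnin,ltp,fzwia] add [beyzw,zlntn] -> 8 lines: yihsf mizc dgsqz idu beyzw zlntn isovu tqk
Hunk 5: at line 2 remove [dgsqz] add [pkyma,zyrmv,sto] -> 10 lines: yihsf mizc pkyma zyrmv sto idu beyzw zlntn isovu tqk
Hunk 6: at line 3 remove [sto,idu,beyzw] add [axb,dddh,czbx] -> 10 lines: yihsf mizc pkyma zyrmv axb dddh czbx zlntn isovu tqk
Hunk 7: at line 6 remove [zlntn] add [oprd,blgm,mxd] -> 12 lines: yihsf mizc pkyma zyrmv axb dddh czbx oprd blgm mxd isovu tqk

Answer: yihsf
mizc
pkyma
zyrmv
axb
dddh
czbx
oprd
blgm
mxd
isovu
tqk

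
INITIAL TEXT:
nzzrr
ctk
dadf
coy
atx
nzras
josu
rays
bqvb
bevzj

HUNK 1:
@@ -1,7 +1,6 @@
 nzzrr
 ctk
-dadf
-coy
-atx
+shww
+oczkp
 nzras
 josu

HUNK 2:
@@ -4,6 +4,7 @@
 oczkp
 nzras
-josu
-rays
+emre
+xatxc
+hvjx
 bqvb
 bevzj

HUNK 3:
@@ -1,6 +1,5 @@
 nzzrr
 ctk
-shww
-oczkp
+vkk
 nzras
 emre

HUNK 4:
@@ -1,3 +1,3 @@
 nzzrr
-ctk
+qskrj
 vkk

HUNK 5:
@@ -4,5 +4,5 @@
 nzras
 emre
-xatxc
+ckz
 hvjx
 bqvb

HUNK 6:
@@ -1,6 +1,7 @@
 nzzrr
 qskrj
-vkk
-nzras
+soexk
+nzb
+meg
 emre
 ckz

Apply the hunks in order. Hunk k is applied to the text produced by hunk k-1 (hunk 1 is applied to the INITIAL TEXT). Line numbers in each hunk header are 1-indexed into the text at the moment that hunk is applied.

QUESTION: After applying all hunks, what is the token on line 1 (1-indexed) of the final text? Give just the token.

Hunk 1: at line 1 remove [dadf,coy,atx] add [shww,oczkp] -> 9 lines: nzzrr ctk shww oczkp nzras josu rays bqvb bevzj
Hunk 2: at line 4 remove [josu,rays] add [emre,xatxc,hvjx] -> 10 lines: nzzrr ctk shww oczkp nzras emre xatxc hvjx bqvb bevzj
Hunk 3: at line 1 remove [shww,oczkp] add [vkk] -> 9 lines: nzzrr ctk vkk nzras emre xatxc hvjx bqvb bevzj
Hunk 4: at line 1 remove [ctk] add [qskrj] -> 9 lines: nzzrr qskrj vkk nzras emre xatxc hvjx bqvb bevzj
Hunk 5: at line 4 remove [xatxc] add [ckz] -> 9 lines: nzzrr qskrj vkk nzras emre ckz hvjx bqvb bevzj
Hunk 6: at line 1 remove [vkk,nzras] add [soexk,nzb,meg] -> 10 lines: nzzrr qskrj soexk nzb meg emre ckz hvjx bqvb bevzj
Final line 1: nzzrr

Answer: nzzrr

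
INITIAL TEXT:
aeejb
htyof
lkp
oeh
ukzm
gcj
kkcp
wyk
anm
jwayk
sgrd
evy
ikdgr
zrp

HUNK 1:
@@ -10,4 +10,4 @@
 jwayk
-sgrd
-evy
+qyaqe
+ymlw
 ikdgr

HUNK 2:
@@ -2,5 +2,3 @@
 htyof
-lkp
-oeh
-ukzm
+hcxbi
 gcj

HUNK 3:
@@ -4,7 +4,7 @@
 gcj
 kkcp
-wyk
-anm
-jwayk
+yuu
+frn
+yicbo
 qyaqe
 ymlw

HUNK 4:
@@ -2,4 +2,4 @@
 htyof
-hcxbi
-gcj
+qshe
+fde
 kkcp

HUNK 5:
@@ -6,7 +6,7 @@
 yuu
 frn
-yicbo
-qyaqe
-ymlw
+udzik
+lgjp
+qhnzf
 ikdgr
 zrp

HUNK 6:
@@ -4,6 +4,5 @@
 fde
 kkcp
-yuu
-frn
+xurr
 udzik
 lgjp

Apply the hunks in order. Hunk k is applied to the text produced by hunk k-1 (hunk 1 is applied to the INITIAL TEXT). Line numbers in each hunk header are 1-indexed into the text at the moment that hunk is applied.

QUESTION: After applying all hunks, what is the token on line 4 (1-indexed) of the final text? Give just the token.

Hunk 1: at line 10 remove [sgrd,evy] add [qyaqe,ymlw] -> 14 lines: aeejb htyof lkp oeh ukzm gcj kkcp wyk anm jwayk qyaqe ymlw ikdgr zrp
Hunk 2: at line 2 remove [lkp,oeh,ukzm] add [hcxbi] -> 12 lines: aeejb htyof hcxbi gcj kkcp wyk anm jwayk qyaqe ymlw ikdgr zrp
Hunk 3: at line 4 remove [wyk,anm,jwayk] add [yuu,frn,yicbo] -> 12 lines: aeejb htyof hcxbi gcj kkcp yuu frn yicbo qyaqe ymlw ikdgr zrp
Hunk 4: at line 2 remove [hcxbi,gcj] add [qshe,fde] -> 12 lines: aeejb htyof qshe fde kkcp yuu frn yicbo qyaqe ymlw ikdgr zrp
Hunk 5: at line 6 remove [yicbo,qyaqe,ymlw] add [udzik,lgjp,qhnzf] -> 12 lines: aeejb htyof qshe fde kkcp yuu frn udzik lgjp qhnzf ikdgr zrp
Hunk 6: at line 4 remove [yuu,frn] add [xurr] -> 11 lines: aeejb htyof qshe fde kkcp xurr udzik lgjp qhnzf ikdgr zrp
Final line 4: fde

Answer: fde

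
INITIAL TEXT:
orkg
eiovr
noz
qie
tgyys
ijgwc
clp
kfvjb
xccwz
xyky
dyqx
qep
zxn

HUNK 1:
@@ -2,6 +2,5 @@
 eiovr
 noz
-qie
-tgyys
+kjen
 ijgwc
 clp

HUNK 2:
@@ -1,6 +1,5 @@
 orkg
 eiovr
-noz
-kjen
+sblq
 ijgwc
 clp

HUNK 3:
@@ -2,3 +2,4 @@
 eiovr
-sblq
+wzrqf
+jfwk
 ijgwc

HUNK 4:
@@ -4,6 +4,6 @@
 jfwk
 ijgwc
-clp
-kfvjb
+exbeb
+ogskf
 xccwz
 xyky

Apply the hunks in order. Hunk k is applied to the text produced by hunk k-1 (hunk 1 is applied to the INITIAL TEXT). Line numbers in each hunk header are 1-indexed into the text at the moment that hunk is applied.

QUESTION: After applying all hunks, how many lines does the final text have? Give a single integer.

Answer: 12

Derivation:
Hunk 1: at line 2 remove [qie,tgyys] add [kjen] -> 12 lines: orkg eiovr noz kjen ijgwc clp kfvjb xccwz xyky dyqx qep zxn
Hunk 2: at line 1 remove [noz,kjen] add [sblq] -> 11 lines: orkg eiovr sblq ijgwc clp kfvjb xccwz xyky dyqx qep zxn
Hunk 3: at line 2 remove [sblq] add [wzrqf,jfwk] -> 12 lines: orkg eiovr wzrqf jfwk ijgwc clp kfvjb xccwz xyky dyqx qep zxn
Hunk 4: at line 4 remove [clp,kfvjb] add [exbeb,ogskf] -> 12 lines: orkg eiovr wzrqf jfwk ijgwc exbeb ogskf xccwz xyky dyqx qep zxn
Final line count: 12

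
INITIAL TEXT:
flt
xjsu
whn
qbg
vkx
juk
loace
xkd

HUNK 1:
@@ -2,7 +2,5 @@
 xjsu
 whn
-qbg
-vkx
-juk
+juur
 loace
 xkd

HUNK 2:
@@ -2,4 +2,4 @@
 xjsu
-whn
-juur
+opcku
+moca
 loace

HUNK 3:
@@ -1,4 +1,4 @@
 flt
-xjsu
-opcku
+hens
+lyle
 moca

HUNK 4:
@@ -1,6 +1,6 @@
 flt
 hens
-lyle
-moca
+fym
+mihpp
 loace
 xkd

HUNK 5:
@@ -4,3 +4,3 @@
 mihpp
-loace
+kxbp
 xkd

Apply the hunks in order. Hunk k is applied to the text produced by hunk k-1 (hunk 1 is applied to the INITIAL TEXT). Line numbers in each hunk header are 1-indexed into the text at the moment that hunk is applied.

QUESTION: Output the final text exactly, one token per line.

Hunk 1: at line 2 remove [qbg,vkx,juk] add [juur] -> 6 lines: flt xjsu whn juur loace xkd
Hunk 2: at line 2 remove [whn,juur] add [opcku,moca] -> 6 lines: flt xjsu opcku moca loace xkd
Hunk 3: at line 1 remove [xjsu,opcku] add [hens,lyle] -> 6 lines: flt hens lyle moca loace xkd
Hunk 4: at line 1 remove [lyle,moca] add [fym,mihpp] -> 6 lines: flt hens fym mihpp loace xkd
Hunk 5: at line 4 remove [loace] add [kxbp] -> 6 lines: flt hens fym mihpp kxbp xkd

Answer: flt
hens
fym
mihpp
kxbp
xkd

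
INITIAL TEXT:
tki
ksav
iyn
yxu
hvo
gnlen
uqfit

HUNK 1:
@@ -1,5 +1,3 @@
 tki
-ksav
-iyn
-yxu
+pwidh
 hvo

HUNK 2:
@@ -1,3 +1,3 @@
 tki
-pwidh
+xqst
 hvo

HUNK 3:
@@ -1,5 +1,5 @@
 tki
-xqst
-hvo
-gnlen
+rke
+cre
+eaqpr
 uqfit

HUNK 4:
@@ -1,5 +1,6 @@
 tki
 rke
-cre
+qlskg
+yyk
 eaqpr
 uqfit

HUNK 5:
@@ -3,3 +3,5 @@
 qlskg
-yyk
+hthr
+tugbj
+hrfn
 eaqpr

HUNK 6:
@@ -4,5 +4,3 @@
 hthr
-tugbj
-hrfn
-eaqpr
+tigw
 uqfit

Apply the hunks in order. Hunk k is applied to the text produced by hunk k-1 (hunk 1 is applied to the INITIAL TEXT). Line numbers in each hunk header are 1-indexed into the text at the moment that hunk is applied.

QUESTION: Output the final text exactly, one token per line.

Answer: tki
rke
qlskg
hthr
tigw
uqfit

Derivation:
Hunk 1: at line 1 remove [ksav,iyn,yxu] add [pwidh] -> 5 lines: tki pwidh hvo gnlen uqfit
Hunk 2: at line 1 remove [pwidh] add [xqst] -> 5 lines: tki xqst hvo gnlen uqfit
Hunk 3: at line 1 remove [xqst,hvo,gnlen] add [rke,cre,eaqpr] -> 5 lines: tki rke cre eaqpr uqfit
Hunk 4: at line 1 remove [cre] add [qlskg,yyk] -> 6 lines: tki rke qlskg yyk eaqpr uqfit
Hunk 5: at line 3 remove [yyk] add [hthr,tugbj,hrfn] -> 8 lines: tki rke qlskg hthr tugbj hrfn eaqpr uqfit
Hunk 6: at line 4 remove [tugbj,hrfn,eaqpr] add [tigw] -> 6 lines: tki rke qlskg hthr tigw uqfit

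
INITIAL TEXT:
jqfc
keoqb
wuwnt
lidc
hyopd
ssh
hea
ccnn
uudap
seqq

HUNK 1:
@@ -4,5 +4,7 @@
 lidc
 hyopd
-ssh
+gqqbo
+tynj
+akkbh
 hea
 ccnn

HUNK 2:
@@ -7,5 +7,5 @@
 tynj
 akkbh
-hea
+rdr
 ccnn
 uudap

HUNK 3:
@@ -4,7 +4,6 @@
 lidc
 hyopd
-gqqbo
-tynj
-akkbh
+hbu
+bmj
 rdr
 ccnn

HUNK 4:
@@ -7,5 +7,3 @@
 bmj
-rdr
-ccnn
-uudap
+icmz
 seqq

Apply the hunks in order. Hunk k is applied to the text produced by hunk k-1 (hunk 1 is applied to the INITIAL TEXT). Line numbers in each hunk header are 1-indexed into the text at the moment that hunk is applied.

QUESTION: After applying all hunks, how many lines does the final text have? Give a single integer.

Answer: 9

Derivation:
Hunk 1: at line 4 remove [ssh] add [gqqbo,tynj,akkbh] -> 12 lines: jqfc keoqb wuwnt lidc hyopd gqqbo tynj akkbh hea ccnn uudap seqq
Hunk 2: at line 7 remove [hea] add [rdr] -> 12 lines: jqfc keoqb wuwnt lidc hyopd gqqbo tynj akkbh rdr ccnn uudap seqq
Hunk 3: at line 4 remove [gqqbo,tynj,akkbh] add [hbu,bmj] -> 11 lines: jqfc keoqb wuwnt lidc hyopd hbu bmj rdr ccnn uudap seqq
Hunk 4: at line 7 remove [rdr,ccnn,uudap] add [icmz] -> 9 lines: jqfc keoqb wuwnt lidc hyopd hbu bmj icmz seqq
Final line count: 9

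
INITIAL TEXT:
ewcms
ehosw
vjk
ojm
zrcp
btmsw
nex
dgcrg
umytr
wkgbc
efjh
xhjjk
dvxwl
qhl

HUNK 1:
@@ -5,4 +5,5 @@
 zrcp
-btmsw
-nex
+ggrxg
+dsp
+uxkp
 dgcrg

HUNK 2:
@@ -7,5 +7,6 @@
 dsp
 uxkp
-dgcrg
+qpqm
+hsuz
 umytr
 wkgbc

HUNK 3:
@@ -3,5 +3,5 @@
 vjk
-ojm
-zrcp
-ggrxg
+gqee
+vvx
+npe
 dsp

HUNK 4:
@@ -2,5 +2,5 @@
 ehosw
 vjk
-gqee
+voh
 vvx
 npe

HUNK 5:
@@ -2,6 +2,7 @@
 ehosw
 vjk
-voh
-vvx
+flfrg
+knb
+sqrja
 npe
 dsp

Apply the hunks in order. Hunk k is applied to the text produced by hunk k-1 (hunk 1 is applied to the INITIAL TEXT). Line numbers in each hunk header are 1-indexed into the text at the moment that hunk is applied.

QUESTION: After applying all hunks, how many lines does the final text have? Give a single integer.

Hunk 1: at line 5 remove [btmsw,nex] add [ggrxg,dsp,uxkp] -> 15 lines: ewcms ehosw vjk ojm zrcp ggrxg dsp uxkp dgcrg umytr wkgbc efjh xhjjk dvxwl qhl
Hunk 2: at line 7 remove [dgcrg] add [qpqm,hsuz] -> 16 lines: ewcms ehosw vjk ojm zrcp ggrxg dsp uxkp qpqm hsuz umytr wkgbc efjh xhjjk dvxwl qhl
Hunk 3: at line 3 remove [ojm,zrcp,ggrxg] add [gqee,vvx,npe] -> 16 lines: ewcms ehosw vjk gqee vvx npe dsp uxkp qpqm hsuz umytr wkgbc efjh xhjjk dvxwl qhl
Hunk 4: at line 2 remove [gqee] add [voh] -> 16 lines: ewcms ehosw vjk voh vvx npe dsp uxkp qpqm hsuz umytr wkgbc efjh xhjjk dvxwl qhl
Hunk 5: at line 2 remove [voh,vvx] add [flfrg,knb,sqrja] -> 17 lines: ewcms ehosw vjk flfrg knb sqrja npe dsp uxkp qpqm hsuz umytr wkgbc efjh xhjjk dvxwl qhl
Final line count: 17

Answer: 17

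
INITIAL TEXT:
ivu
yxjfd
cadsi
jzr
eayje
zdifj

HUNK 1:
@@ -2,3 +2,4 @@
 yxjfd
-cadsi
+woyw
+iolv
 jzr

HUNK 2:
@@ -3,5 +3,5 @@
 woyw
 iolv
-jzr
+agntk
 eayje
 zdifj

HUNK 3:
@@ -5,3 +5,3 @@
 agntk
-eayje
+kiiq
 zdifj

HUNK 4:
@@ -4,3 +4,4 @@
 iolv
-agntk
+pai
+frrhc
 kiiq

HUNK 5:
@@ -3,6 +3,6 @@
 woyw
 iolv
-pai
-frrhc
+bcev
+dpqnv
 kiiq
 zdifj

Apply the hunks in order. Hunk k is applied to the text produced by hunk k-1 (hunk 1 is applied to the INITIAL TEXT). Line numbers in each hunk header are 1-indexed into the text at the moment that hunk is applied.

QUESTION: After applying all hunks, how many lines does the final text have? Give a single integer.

Hunk 1: at line 2 remove [cadsi] add [woyw,iolv] -> 7 lines: ivu yxjfd woyw iolv jzr eayje zdifj
Hunk 2: at line 3 remove [jzr] add [agntk] -> 7 lines: ivu yxjfd woyw iolv agntk eayje zdifj
Hunk 3: at line 5 remove [eayje] add [kiiq] -> 7 lines: ivu yxjfd woyw iolv agntk kiiq zdifj
Hunk 4: at line 4 remove [agntk] add [pai,frrhc] -> 8 lines: ivu yxjfd woyw iolv pai frrhc kiiq zdifj
Hunk 5: at line 3 remove [pai,frrhc] add [bcev,dpqnv] -> 8 lines: ivu yxjfd woyw iolv bcev dpqnv kiiq zdifj
Final line count: 8

Answer: 8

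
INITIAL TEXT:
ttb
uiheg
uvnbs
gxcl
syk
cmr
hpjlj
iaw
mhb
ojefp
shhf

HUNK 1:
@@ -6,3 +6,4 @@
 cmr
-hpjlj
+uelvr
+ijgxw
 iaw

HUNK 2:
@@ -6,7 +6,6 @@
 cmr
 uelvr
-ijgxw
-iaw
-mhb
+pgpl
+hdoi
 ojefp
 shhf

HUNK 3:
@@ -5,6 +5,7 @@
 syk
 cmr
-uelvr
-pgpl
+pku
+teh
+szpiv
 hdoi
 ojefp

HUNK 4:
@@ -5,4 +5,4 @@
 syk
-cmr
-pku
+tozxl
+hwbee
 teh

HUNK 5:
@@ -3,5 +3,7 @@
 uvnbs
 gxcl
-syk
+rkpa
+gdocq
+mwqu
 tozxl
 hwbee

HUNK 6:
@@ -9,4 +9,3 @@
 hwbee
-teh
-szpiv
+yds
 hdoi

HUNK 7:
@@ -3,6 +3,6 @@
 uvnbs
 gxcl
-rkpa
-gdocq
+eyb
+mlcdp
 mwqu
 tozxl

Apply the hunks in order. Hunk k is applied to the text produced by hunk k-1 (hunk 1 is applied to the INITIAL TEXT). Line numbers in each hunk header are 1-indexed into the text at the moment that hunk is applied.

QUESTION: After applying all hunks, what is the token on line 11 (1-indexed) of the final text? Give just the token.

Answer: hdoi

Derivation:
Hunk 1: at line 6 remove [hpjlj] add [uelvr,ijgxw] -> 12 lines: ttb uiheg uvnbs gxcl syk cmr uelvr ijgxw iaw mhb ojefp shhf
Hunk 2: at line 6 remove [ijgxw,iaw,mhb] add [pgpl,hdoi] -> 11 lines: ttb uiheg uvnbs gxcl syk cmr uelvr pgpl hdoi ojefp shhf
Hunk 3: at line 5 remove [uelvr,pgpl] add [pku,teh,szpiv] -> 12 lines: ttb uiheg uvnbs gxcl syk cmr pku teh szpiv hdoi ojefp shhf
Hunk 4: at line 5 remove [cmr,pku] add [tozxl,hwbee] -> 12 lines: ttb uiheg uvnbs gxcl syk tozxl hwbee teh szpiv hdoi ojefp shhf
Hunk 5: at line 3 remove [syk] add [rkpa,gdocq,mwqu] -> 14 lines: ttb uiheg uvnbs gxcl rkpa gdocq mwqu tozxl hwbee teh szpiv hdoi ojefp shhf
Hunk 6: at line 9 remove [teh,szpiv] add [yds] -> 13 lines: ttb uiheg uvnbs gxcl rkpa gdocq mwqu tozxl hwbee yds hdoi ojefp shhf
Hunk 7: at line 3 remove [rkpa,gdocq] add [eyb,mlcdp] -> 13 lines: ttb uiheg uvnbs gxcl eyb mlcdp mwqu tozxl hwbee yds hdoi ojefp shhf
Final line 11: hdoi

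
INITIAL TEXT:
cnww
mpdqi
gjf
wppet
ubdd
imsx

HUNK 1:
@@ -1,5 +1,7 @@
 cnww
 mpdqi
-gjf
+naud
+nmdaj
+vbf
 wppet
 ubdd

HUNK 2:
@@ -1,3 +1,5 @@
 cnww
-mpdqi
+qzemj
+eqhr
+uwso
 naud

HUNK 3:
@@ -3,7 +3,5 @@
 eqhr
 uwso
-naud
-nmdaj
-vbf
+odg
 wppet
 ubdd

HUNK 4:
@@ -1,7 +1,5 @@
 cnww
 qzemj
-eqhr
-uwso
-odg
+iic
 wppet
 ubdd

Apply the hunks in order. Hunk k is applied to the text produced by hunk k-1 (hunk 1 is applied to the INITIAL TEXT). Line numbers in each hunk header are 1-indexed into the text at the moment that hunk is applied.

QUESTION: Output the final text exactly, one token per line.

Answer: cnww
qzemj
iic
wppet
ubdd
imsx

Derivation:
Hunk 1: at line 1 remove [gjf] add [naud,nmdaj,vbf] -> 8 lines: cnww mpdqi naud nmdaj vbf wppet ubdd imsx
Hunk 2: at line 1 remove [mpdqi] add [qzemj,eqhr,uwso] -> 10 lines: cnww qzemj eqhr uwso naud nmdaj vbf wppet ubdd imsx
Hunk 3: at line 3 remove [naud,nmdaj,vbf] add [odg] -> 8 lines: cnww qzemj eqhr uwso odg wppet ubdd imsx
Hunk 4: at line 1 remove [eqhr,uwso,odg] add [iic] -> 6 lines: cnww qzemj iic wppet ubdd imsx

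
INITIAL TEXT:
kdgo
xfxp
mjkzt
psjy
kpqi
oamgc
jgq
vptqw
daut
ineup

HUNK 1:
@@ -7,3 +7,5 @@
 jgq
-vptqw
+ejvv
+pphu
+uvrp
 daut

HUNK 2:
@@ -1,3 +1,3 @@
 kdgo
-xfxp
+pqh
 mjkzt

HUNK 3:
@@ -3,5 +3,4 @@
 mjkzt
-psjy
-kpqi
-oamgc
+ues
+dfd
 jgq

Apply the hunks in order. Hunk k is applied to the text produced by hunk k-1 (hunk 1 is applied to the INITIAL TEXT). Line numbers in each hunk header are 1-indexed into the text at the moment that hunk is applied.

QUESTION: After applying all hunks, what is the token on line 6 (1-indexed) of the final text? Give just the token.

Answer: jgq

Derivation:
Hunk 1: at line 7 remove [vptqw] add [ejvv,pphu,uvrp] -> 12 lines: kdgo xfxp mjkzt psjy kpqi oamgc jgq ejvv pphu uvrp daut ineup
Hunk 2: at line 1 remove [xfxp] add [pqh] -> 12 lines: kdgo pqh mjkzt psjy kpqi oamgc jgq ejvv pphu uvrp daut ineup
Hunk 3: at line 3 remove [psjy,kpqi,oamgc] add [ues,dfd] -> 11 lines: kdgo pqh mjkzt ues dfd jgq ejvv pphu uvrp daut ineup
Final line 6: jgq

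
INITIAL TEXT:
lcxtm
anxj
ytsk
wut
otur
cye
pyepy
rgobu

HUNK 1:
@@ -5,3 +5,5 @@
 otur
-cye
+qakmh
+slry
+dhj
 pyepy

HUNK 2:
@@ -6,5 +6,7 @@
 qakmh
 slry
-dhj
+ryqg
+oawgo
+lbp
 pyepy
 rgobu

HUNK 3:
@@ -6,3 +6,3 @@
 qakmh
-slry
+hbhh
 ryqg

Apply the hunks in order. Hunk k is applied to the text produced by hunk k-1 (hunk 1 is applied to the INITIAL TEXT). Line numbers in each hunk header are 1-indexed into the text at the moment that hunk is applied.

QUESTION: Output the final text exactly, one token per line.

Answer: lcxtm
anxj
ytsk
wut
otur
qakmh
hbhh
ryqg
oawgo
lbp
pyepy
rgobu

Derivation:
Hunk 1: at line 5 remove [cye] add [qakmh,slry,dhj] -> 10 lines: lcxtm anxj ytsk wut otur qakmh slry dhj pyepy rgobu
Hunk 2: at line 6 remove [dhj] add [ryqg,oawgo,lbp] -> 12 lines: lcxtm anxj ytsk wut otur qakmh slry ryqg oawgo lbp pyepy rgobu
Hunk 3: at line 6 remove [slry] add [hbhh] -> 12 lines: lcxtm anxj ytsk wut otur qakmh hbhh ryqg oawgo lbp pyepy rgobu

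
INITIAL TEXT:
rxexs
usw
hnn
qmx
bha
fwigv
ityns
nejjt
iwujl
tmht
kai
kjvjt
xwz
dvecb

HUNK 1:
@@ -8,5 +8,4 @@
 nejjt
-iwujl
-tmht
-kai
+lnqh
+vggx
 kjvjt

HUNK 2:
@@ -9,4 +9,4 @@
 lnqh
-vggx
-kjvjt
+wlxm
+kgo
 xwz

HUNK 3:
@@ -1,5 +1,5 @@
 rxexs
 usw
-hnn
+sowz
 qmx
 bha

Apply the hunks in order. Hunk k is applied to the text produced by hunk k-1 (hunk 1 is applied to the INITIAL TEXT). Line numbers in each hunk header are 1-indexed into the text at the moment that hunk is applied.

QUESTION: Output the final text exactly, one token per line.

Hunk 1: at line 8 remove [iwujl,tmht,kai] add [lnqh,vggx] -> 13 lines: rxexs usw hnn qmx bha fwigv ityns nejjt lnqh vggx kjvjt xwz dvecb
Hunk 2: at line 9 remove [vggx,kjvjt] add [wlxm,kgo] -> 13 lines: rxexs usw hnn qmx bha fwigv ityns nejjt lnqh wlxm kgo xwz dvecb
Hunk 3: at line 1 remove [hnn] add [sowz] -> 13 lines: rxexs usw sowz qmx bha fwigv ityns nejjt lnqh wlxm kgo xwz dvecb

Answer: rxexs
usw
sowz
qmx
bha
fwigv
ityns
nejjt
lnqh
wlxm
kgo
xwz
dvecb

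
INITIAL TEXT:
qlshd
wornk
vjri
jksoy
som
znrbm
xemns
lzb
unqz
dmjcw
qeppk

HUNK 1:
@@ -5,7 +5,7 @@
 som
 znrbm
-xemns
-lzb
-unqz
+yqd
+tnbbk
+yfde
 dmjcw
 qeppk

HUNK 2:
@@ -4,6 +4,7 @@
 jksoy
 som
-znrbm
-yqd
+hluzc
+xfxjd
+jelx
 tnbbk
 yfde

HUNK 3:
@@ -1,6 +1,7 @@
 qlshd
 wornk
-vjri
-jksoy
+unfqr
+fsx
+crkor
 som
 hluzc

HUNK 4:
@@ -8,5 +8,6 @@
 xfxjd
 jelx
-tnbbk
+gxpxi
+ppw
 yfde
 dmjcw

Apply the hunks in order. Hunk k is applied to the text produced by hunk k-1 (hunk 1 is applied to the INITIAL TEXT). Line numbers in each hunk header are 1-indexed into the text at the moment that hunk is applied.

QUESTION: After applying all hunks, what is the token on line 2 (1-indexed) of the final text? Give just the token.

Answer: wornk

Derivation:
Hunk 1: at line 5 remove [xemns,lzb,unqz] add [yqd,tnbbk,yfde] -> 11 lines: qlshd wornk vjri jksoy som znrbm yqd tnbbk yfde dmjcw qeppk
Hunk 2: at line 4 remove [znrbm,yqd] add [hluzc,xfxjd,jelx] -> 12 lines: qlshd wornk vjri jksoy som hluzc xfxjd jelx tnbbk yfde dmjcw qeppk
Hunk 3: at line 1 remove [vjri,jksoy] add [unfqr,fsx,crkor] -> 13 lines: qlshd wornk unfqr fsx crkor som hluzc xfxjd jelx tnbbk yfde dmjcw qeppk
Hunk 4: at line 8 remove [tnbbk] add [gxpxi,ppw] -> 14 lines: qlshd wornk unfqr fsx crkor som hluzc xfxjd jelx gxpxi ppw yfde dmjcw qeppk
Final line 2: wornk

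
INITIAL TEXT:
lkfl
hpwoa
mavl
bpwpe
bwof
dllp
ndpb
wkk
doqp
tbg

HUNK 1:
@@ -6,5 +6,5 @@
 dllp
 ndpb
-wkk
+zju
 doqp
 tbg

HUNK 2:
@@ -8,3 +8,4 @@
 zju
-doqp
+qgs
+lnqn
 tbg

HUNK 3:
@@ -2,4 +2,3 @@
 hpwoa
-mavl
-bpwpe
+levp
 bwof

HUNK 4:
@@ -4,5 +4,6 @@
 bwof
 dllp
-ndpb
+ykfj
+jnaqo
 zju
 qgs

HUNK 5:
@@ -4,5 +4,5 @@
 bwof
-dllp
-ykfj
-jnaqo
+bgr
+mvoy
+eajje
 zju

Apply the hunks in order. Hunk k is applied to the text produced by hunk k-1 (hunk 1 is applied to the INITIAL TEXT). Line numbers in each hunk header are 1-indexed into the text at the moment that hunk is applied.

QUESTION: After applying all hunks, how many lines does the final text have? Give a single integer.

Answer: 11

Derivation:
Hunk 1: at line 6 remove [wkk] add [zju] -> 10 lines: lkfl hpwoa mavl bpwpe bwof dllp ndpb zju doqp tbg
Hunk 2: at line 8 remove [doqp] add [qgs,lnqn] -> 11 lines: lkfl hpwoa mavl bpwpe bwof dllp ndpb zju qgs lnqn tbg
Hunk 3: at line 2 remove [mavl,bpwpe] add [levp] -> 10 lines: lkfl hpwoa levp bwof dllp ndpb zju qgs lnqn tbg
Hunk 4: at line 4 remove [ndpb] add [ykfj,jnaqo] -> 11 lines: lkfl hpwoa levp bwof dllp ykfj jnaqo zju qgs lnqn tbg
Hunk 5: at line 4 remove [dllp,ykfj,jnaqo] add [bgr,mvoy,eajje] -> 11 lines: lkfl hpwoa levp bwof bgr mvoy eajje zju qgs lnqn tbg
Final line count: 11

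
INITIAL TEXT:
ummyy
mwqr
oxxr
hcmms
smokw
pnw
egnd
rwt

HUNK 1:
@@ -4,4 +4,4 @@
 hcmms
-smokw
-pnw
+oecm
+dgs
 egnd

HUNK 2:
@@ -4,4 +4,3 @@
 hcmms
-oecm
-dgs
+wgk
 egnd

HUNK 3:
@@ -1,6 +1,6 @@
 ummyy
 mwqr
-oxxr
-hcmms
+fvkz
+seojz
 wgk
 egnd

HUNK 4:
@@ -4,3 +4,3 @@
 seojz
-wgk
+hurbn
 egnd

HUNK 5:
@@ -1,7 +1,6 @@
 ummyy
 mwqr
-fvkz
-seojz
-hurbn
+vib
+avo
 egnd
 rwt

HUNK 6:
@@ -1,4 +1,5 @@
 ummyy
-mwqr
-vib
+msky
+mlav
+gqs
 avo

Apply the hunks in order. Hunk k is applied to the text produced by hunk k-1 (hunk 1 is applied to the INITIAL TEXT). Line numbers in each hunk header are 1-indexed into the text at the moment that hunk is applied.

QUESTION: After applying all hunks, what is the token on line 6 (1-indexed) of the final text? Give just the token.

Answer: egnd

Derivation:
Hunk 1: at line 4 remove [smokw,pnw] add [oecm,dgs] -> 8 lines: ummyy mwqr oxxr hcmms oecm dgs egnd rwt
Hunk 2: at line 4 remove [oecm,dgs] add [wgk] -> 7 lines: ummyy mwqr oxxr hcmms wgk egnd rwt
Hunk 3: at line 1 remove [oxxr,hcmms] add [fvkz,seojz] -> 7 lines: ummyy mwqr fvkz seojz wgk egnd rwt
Hunk 4: at line 4 remove [wgk] add [hurbn] -> 7 lines: ummyy mwqr fvkz seojz hurbn egnd rwt
Hunk 5: at line 1 remove [fvkz,seojz,hurbn] add [vib,avo] -> 6 lines: ummyy mwqr vib avo egnd rwt
Hunk 6: at line 1 remove [mwqr,vib] add [msky,mlav,gqs] -> 7 lines: ummyy msky mlav gqs avo egnd rwt
Final line 6: egnd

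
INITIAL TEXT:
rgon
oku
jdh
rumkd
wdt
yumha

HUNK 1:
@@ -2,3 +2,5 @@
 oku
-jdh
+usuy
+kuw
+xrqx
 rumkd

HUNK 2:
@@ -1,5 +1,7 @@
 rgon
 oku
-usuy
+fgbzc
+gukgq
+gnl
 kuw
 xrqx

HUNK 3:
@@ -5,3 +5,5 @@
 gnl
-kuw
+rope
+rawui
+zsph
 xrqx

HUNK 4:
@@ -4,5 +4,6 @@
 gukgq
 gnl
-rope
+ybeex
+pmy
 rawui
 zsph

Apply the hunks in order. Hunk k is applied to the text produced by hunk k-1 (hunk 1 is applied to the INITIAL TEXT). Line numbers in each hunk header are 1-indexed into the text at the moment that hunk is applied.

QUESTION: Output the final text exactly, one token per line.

Answer: rgon
oku
fgbzc
gukgq
gnl
ybeex
pmy
rawui
zsph
xrqx
rumkd
wdt
yumha

Derivation:
Hunk 1: at line 2 remove [jdh] add [usuy,kuw,xrqx] -> 8 lines: rgon oku usuy kuw xrqx rumkd wdt yumha
Hunk 2: at line 1 remove [usuy] add [fgbzc,gukgq,gnl] -> 10 lines: rgon oku fgbzc gukgq gnl kuw xrqx rumkd wdt yumha
Hunk 3: at line 5 remove [kuw] add [rope,rawui,zsph] -> 12 lines: rgon oku fgbzc gukgq gnl rope rawui zsph xrqx rumkd wdt yumha
Hunk 4: at line 4 remove [rope] add [ybeex,pmy] -> 13 lines: rgon oku fgbzc gukgq gnl ybeex pmy rawui zsph xrqx rumkd wdt yumha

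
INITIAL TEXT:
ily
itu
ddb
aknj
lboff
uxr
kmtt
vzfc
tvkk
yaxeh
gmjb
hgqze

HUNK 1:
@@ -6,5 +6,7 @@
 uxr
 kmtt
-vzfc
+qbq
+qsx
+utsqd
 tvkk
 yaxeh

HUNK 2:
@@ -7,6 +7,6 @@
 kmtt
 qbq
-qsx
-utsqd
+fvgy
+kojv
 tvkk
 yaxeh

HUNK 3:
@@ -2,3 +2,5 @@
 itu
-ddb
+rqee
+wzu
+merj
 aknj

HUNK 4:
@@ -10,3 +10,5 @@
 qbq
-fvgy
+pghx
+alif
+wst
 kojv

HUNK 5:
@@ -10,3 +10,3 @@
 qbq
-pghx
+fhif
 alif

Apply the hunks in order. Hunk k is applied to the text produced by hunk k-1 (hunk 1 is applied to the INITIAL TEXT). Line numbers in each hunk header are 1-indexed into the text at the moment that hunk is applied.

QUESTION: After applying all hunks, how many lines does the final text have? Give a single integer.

Hunk 1: at line 6 remove [vzfc] add [qbq,qsx,utsqd] -> 14 lines: ily itu ddb aknj lboff uxr kmtt qbq qsx utsqd tvkk yaxeh gmjb hgqze
Hunk 2: at line 7 remove [qsx,utsqd] add [fvgy,kojv] -> 14 lines: ily itu ddb aknj lboff uxr kmtt qbq fvgy kojv tvkk yaxeh gmjb hgqze
Hunk 3: at line 2 remove [ddb] add [rqee,wzu,merj] -> 16 lines: ily itu rqee wzu merj aknj lboff uxr kmtt qbq fvgy kojv tvkk yaxeh gmjb hgqze
Hunk 4: at line 10 remove [fvgy] add [pghx,alif,wst] -> 18 lines: ily itu rqee wzu merj aknj lboff uxr kmtt qbq pghx alif wst kojv tvkk yaxeh gmjb hgqze
Hunk 5: at line 10 remove [pghx] add [fhif] -> 18 lines: ily itu rqee wzu merj aknj lboff uxr kmtt qbq fhif alif wst kojv tvkk yaxeh gmjb hgqze
Final line count: 18

Answer: 18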